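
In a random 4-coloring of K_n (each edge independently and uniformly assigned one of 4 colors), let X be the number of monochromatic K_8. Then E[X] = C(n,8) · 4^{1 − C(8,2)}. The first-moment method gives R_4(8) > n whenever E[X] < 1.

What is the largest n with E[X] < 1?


We need C(n, 8) · 4^{1 − 28} < 1, i.e. C(n, 8) < 4^{28 − 1} = 18014398509481984.
Check values of n near the boundary:
  n = 404: C(404, 8) = 16415071523485570; 16415071523485570 < 18014398509481984? YES
  n = 405: C(405, 8) = 16745853821188050; 16745853821188050 < 18014398509481984? YES
  n = 406: C(406, 8) = 17082453897995850; 17082453897995850 < 18014398509481984? YES
  n = 407: C(407, 8) = 17424959239309050; 17424959239309050 < 18014398509481984? YES
  n = 408: C(408, 8) = 17773458424095231; 17773458424095231 < 18014398509481984? YES
  n = 409: C(409, 8) = 18128041135797879; 18128041135797879 < 18014398509481984? NO
The largest n with C(n, 8) < 18014398509481984 is n = 408 (where E[X] = 17773458424095231/18014398509481984 ≈ 0.9866). Hence R_4(8) > 408, i.e. R_4(8) ≥ 409.

Largest n = 408; hence R_4(8) > 408.


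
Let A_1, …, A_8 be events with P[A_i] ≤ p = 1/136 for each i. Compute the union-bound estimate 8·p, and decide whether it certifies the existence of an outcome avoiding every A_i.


Union bound: P[∪_{i=1}^{8} A_i] ≤ Σ_i P[A_i] ≤ 8·p = 8·(1/136) = 1/17.
Numerically: 1/17 ≈ 0.0588.
Is 1/17 < 1? YES.
Since P[∪ A_i] ≤ 1/17 < 1, the complement has P[∩ A_i^c] ≥ 1 − 1/17 = 16/17 > 0, so some outcome avoids every A_i.

8·p = 1/17 ≈ 0.0588; existence CERTIFIED by the union bound.


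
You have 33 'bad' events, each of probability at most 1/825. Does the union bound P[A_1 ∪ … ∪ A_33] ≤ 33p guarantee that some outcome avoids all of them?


Union bound: P[∪_{i=1}^{33} A_i] ≤ Σ_i P[A_i] ≤ 33·p = 33·(1/825) = 1/25.
Numerically: 1/25 ≈ 0.0400.
Is 1/25 < 1? YES.
Since P[∪ A_i] ≤ 1/25 < 1, the complement has P[∩ A_i^c] ≥ 1 − 1/25 = 24/25 > 0, so some outcome avoids every A_i.

33·p = 1/25 ≈ 0.0400; existence CERTIFIED by the union bound.


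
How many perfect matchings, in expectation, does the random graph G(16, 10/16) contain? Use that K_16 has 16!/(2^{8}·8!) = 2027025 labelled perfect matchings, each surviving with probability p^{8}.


K_16 has 16!/(2^{8}·8!) = 2027025 labelled perfect matchings.
For each such perfect matching H, let X_H = 1 if all 8 edges of H are present in G. Then P[X_H = 1] = p^{8} = (5/8)^{8} = 390625/16777216.
By linearity of expectation: E[X] = Σ_H E[X_H] = 2027025 · p^{8} = 2027025 · 390625/16777216 = 791806640625/16777216.
Numerically: E[X] ≈ 4.72e+04.

E[X] = 2027025 · (5/8)^{8} = 791806640625/16777216 ≈ 4.72e+04.


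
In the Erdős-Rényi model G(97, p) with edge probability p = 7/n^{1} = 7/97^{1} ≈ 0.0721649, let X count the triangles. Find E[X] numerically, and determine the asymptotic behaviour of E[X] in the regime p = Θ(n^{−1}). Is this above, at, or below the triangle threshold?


Number of potential triangles: C(97, 3) = 147440.
Each occurs with probability p³ ≈ (0.0721649)³ ≈ 3.75819160e-04.
By linearity: E[X] = C(97, 3)·p³ ≈ 147440 · 3.75819160e-04 ≈ 55.410777.
Here α = 1, so p = 7/n is exactly at the triangle threshold p ~ 1/n. Asymptotically E[X] → c³/6 = 7³/6 = 343/6 ≈ 57.166667, a bounded constant. In this regime the triangle count is asymptotically Poisson(c³/6).

E[X] ≈ 55.410777; in regime p = Θ(1/n^{1}) E[X] stays bounded (at the triangle threshold p ~ 1/n).


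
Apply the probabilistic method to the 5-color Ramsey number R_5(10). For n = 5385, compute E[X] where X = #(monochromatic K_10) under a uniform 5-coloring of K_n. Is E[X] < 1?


E[X] = C(5385, 10) · 5^{1 − 45} = 5603542957245638044321604098176 · 5^{−44} = 5603542957245638044321604098176/5684341886080801486968994140625.
As a reduced fraction: E[X] = 5603542957245638044321604098176/5684341886080801486968994140625 ≈ 0.9858.
Is E[X] < 1? YES.
Since E[X] < 1, there exists a 5-coloring of K_{5385} with no monochromatic K_10; hence R_5(10) > 5385.

E[X] = 5603542957245638044321604098176/5684341886080801486968994140625 ≈ 0.9858; E[X] < 1, so R_5(10) > 5385.


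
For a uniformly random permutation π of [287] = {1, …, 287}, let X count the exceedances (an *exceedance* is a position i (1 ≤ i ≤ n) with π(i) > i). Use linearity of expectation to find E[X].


Write X = Σ_{i=1}^{287} X_i, where X_i = 1_{π(i) > i}.
For each fixed i, π(i) is uniform over {1, …, 287} (marginal of a uniform permutation), so P[π(i) > i] = (n − i)/n. Summing: Σ_{i=1}^{287} (n − i)/n = (0 + 1 + … + 286)/287 = 287(287 − 1)/(2·287) = (287 − 1)/2.
Hence E[X] = Σ_{i=1}^{287} (287 − i)/287 = 143 ≈ 143.00000.

E[X] = 143 = 143.00000.


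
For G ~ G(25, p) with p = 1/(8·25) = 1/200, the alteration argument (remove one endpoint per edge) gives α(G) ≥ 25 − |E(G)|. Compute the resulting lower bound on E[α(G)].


E[|E(G)|] = C(25, 2)·p = 300 · (1/200) = 3/2.
E[α(G)] ≥ n − E[|E(G)|] = 25 − 3/2 = 47/2.
Numerically: ≈ 23.500.
(This is only a lower bound; the true E[α(G)] may be larger.)

E[α(G)] ≥ 47/2 ≈ 23.500.


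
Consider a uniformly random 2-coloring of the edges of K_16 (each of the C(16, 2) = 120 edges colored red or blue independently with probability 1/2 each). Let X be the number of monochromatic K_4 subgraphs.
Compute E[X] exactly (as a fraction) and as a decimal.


Let X = Σ_S X_S over the C(16, 4) = 1820 subsets S of size 4, where X_S = 1 if the K_4 on S is monochromatic.
For a fixed S, the K_4 on S has C(4, 2) = 6 edges. P[all 6 edges red] = (1/2)^6, and likewise for blue, so P[monochromatic] = 2·(1/2)^6 = 2^{1 − 6} = 1/32.
Summing: E[X] = C(16, 4) · 2^{1 − 6} = 1820 · 1/32 = 455/8.
Numerically: E[X] ≈ 56.875.

E[X] = C(16,4)·2^(1−C(4,2)) = 455/8 ≈ 56.875.


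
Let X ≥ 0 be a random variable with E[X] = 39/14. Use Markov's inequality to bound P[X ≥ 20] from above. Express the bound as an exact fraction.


μ = E[X] = 39/14, a = 20.
Markov: P[X ≥ 20] ≤ μ/a = (39/14)/20 = 39/280.
Numerically: ≈ 0.13929.
(Since a = 20 > μ = 2.78571, the bound 39/280 is < 1 and informative.)

P[X ≥ 20] ≤ 39/280 ≈ 0.13929.


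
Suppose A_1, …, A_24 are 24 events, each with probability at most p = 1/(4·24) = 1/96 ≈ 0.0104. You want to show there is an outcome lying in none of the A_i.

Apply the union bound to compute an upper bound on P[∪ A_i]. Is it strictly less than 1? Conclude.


Union bound: P[∪_{i=1}^{24} A_i] ≤ Σ_i P[A_i] ≤ 24·p = 24·(1/96) = 1/4.
Numerically: 1/4 ≈ 0.2500.
Is 1/4 < 1? YES.
Since P[∪ A_i] ≤ 1/4 < 1, the complement has P[∩ A_i^c] ≥ 1 − 1/4 = 3/4 > 0, so some outcome avoids every A_i.

24·p = 1/4 ≈ 0.2500; existence CERTIFIED by the union bound.


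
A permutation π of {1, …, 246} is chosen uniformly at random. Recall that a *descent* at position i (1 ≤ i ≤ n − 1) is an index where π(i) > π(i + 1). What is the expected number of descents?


Write X = Σ X_I over i = 1, …, 245, with X_I the indicator of one descent.
There are 245 indicators.
For each fixed i, the pair (π(i), π(i+1)) is a uniformly random ordered pair of distinct values from {1, …, 246}; by symmetry P[π(i) > π(i+1)] = 1/2.
By linearity: E[X] = 245 · (1/2) = (246 − 1) · (1/2) = 245/2 ≈ 122.5000.

E[X] = 245/2 = 122.5000.


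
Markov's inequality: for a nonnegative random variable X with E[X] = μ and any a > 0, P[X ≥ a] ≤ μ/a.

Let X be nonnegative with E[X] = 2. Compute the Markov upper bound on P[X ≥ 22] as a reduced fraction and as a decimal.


μ = E[X] = 2, a = 22.
Markov: P[X ≥ 22] ≤ μ/a = (2)/22 = 1/11.
Numerically: ≈ 0.0909.
(Since a = 22 > μ = 2.0000, the bound 1/11 is < 1 and informative.)

P[X ≥ 22] ≤ 1/11 ≈ 0.0909.


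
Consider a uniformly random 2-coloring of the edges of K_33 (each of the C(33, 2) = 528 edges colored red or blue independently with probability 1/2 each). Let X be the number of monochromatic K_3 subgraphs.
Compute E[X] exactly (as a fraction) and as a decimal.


Let X = Σ_S X_S over the C(33, 3) = 5456 subsets S of size 3, where X_S = 1 if the K_3 on S is monochromatic.
For a fixed S, the K_3 on S has C(3, 2) = 3 edges. P[all 3 edges red] = (1/2)^3, and likewise for blue, so P[monochromatic] = 2·(1/2)^3 = 2^{1 − 3} = 1/4.
By linearity of expectation: E[X] = C(33, 3) · 2^{1 − 3} = 5456 · 1/4 = 1364.
Numerically: E[X] ≈ 1364.000000.

E[X] = C(33,3)·2^(1−C(3,2)) = 1364 ≈ 1364.000000.


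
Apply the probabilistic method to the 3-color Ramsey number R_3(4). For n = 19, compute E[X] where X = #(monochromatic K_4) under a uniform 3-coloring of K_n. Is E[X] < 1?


E[X] = C(19, 4) · 3^{1 − 6} = 3876 · 3^{−5} = 3876/243.
As a reduced fraction: E[X] = 1292/81 ≈ 15.95062.
Is E[X] < 1? NO.
Since E[X] ≥ 1, the first-moment bound is inconclusive at n = 19; it does NOT by itself certify R_3(4) > 19.

E[X] = 1292/81 ≈ 15.95062; E[X] ≥ 1; first-moment method inconclusive here.


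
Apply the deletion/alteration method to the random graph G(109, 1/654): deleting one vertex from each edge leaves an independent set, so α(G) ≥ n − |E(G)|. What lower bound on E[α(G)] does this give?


E[|E(G)|] = C(109, 2)·p = 5886 · (1/654) = 9.
E[α(G)] ≥ n − E[|E(G)|] = 109 − 9 = 100.
Numerically: ≈ 100.00000.
(This is only a lower bound; the true E[α(G)] may be larger.)

E[α(G)] ≥ 100 ≈ 100.00000.


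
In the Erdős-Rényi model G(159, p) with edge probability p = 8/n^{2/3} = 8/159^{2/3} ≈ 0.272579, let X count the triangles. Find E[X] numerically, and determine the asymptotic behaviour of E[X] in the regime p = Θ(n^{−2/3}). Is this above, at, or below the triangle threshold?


Number of potential triangles: C(159, 3) = 657359.
Each occurs with probability p³ ≈ (0.272579)³ ≈ 2.02523634e-02.
By linearity: E[X] = C(159, 3)·p³ ≈ 657359 · 2.02523634e-02 ≈ 13313.073375.
Since α = 2/3 < 1, p = c/n^{2/3} ≫ 1/n is above the triangle threshold p ~ 1/n. Asymptotically E[X] ~ (c³/6)·n^{3(1−α)} = (8³/6)·n^{1} → ∞; triangles are abundant w.h.p.

E[X] ≈ 13313.073375; in regime p = Θ(1/n^{2/3}) E[X] diverges (above the triangle threshold p ~ 1/n).


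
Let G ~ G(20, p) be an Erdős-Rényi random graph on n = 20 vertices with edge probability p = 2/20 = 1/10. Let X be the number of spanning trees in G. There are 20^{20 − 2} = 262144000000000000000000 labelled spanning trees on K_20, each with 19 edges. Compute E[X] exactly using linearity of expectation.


K_20 has 20^{20 − 2} = 262144000000000000000000 labelled spanning trees.
For each such spanning tree H, let X_H = 1 if all 19 edges of H are present in G. Then P[X_H = 1] = p^{19} = (1/10)^{19} = 1/10000000000000000000.
By linearity: E[X] = Σ_H E[X_H] = 262144000000000000000000 · p^{19} = 262144000000000000000000 · 1/10000000000000000000 = 131072/5.
Numerically: E[X] ≈ 26214.4.

E[X] = 262144000000000000000000 · (1/10)^{19} = 131072/5 ≈ 26214.4.


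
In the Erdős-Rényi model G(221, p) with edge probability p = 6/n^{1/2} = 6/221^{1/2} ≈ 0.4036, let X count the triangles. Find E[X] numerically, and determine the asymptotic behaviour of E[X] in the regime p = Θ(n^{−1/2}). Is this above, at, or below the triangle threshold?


Number of potential triangles: C(221, 3) = 1774630.
Each occurs with probability p³ ≈ (0.4036)³ ≈ 6.5745395e-02.
By linearity: E[X] = C(221, 3)·p³ ≈ 1774630 · 6.5745395e-02 ≈ 116673.75077.
Since α = 1/2 < 1, p = c/n^{1/2} ≫ 1/n is above the triangle threshold p ~ 1/n. Asymptotically E[X] ~ (c³/6)·n^{3(1−α)} = (6³/6)·n^{1.5} → ∞; triangles are abundant w.h.p.

E[X] ≈ 116673.75077; in regime p = Θ(1/n^{1/2}) E[X] diverges (above the triangle threshold p ~ 1/n).


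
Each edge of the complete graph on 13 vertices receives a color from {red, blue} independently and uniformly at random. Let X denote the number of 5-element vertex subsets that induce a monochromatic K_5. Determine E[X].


Let X = Σ_S X_S over the C(13, 5) = 1287 subsets S of size 5, where X_S = 1 if the K_5 on S is monochromatic.
For a fixed S, the K_5 on S has C(5, 2) = 10 edges. P[all 10 edges red] = (1/2)^10, and likewise for blue, so P[monochromatic] = 2·(1/2)^10 = 2^{1 − 10} = 1/512.
By linearity: E[X] = C(13, 5) · 2^{1 − 10} = 1287 · 1/512 = 1287/512.
Numerically: E[X] ≈ 2.51367.

E[X] = C(13,5)·2^(1−C(5,2)) = 1287/512 ≈ 2.51367.


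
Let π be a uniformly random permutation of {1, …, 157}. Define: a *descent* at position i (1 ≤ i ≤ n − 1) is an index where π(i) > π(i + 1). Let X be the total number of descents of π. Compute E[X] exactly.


Write X = Σ X_I over i = 1, …, 156, with X_I the indicator of one descent.
There are 156 indicators.
For each fixed i, the pair (π(i), π(i+1)) is a uniformly random ordered pair of distinct values from {1, …, 157}; by symmetry P[π(i) > π(i+1)] = 1/2.
By linearity: E[X] = 156 · (1/2) = (157 − 1) · (1/2) = 78 ≈ 78.0000.

E[X] = 78 = 78.0000.


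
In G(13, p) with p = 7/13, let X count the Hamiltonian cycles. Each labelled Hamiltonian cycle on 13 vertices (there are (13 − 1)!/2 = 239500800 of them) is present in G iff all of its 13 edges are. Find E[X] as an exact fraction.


K_13 has (13 − 1)!/2 = 239500800 labelled Hamiltonian cycles.
For each such Hamiltonian cycle H, let X_H = 1 if all 13 edges of H are present in G. Then P[X_H = 1] = p^{13} = (7/13)^{13} = 96889010407/302875106592253.
By linearity of expectation: E[X] = Σ_H E[X_H] = 239500800 · p^{13} = 239500800 · 96889010407/302875106592253 = 23204995503684825600/302875106592253.
Numerically: E[X] ≈ 76616.

E[X] = 239500800 · (7/13)^{13} = 23204995503684825600/302875106592253 ≈ 76616.


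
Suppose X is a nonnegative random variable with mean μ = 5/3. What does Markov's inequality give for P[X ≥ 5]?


μ = E[X] = 5/3, a = 5.
Markov: P[X ≥ 5] ≤ μ/a = (5/3)/5 = 1/3.
Numerically: ≈ 0.3333.
(Since a = 5 > μ = 1.6667, the bound 1/3 is < 1 and informative.)

P[X ≥ 5] ≤ 1/3 ≈ 0.3333.


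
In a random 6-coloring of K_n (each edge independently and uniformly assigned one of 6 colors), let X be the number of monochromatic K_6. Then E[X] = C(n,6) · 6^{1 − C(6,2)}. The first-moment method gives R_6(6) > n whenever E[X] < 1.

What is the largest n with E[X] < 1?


We need C(n, 6) · 6^{1 − 15} < 1, i.e. C(n, 6) < 6^{15 − 1} = 78364164096.
Check values of n near the boundary:
  n = 196: C(196, 6) = 72887293024; 72887293024 < 78364164096? YES
  n = 197: C(197, 6) = 75176946208; 75176946208 < 78364164096? YES
  n = 198: C(198, 6) = 77526225777; 77526225777 < 78364164096? YES
  n = 199: C(199, 6) = 79936367511; 79936367511 < 78364164096? NO
  n = 200: C(200, 6) = 82408626300; 82408626300 < 78364164096? NO
The largest n with C(n, 6) < 78364164096 is n = 198 (where E[X] = 25842075259/26121388032 ≈ 0.989307). Hence R_6(6) > 198, i.e. R_6(6) ≥ 199.

Largest n = 198; hence R_6(6) > 198.


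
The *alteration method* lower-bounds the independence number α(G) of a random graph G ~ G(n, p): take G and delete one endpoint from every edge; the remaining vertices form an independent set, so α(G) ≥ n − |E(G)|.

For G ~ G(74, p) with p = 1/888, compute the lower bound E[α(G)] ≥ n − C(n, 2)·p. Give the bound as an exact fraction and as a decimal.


E[|E(G)|] = C(74, 2)·p = 2701 · (1/888) = 73/24.
E[α(G)] ≥ n − E[|E(G)|] = 74 − 73/24 = 1703/24.
Numerically: ≈ 70.958333.
(This is only a lower bound; the true E[α(G)] may be larger.)

E[α(G)] ≥ 1703/24 ≈ 70.958333.


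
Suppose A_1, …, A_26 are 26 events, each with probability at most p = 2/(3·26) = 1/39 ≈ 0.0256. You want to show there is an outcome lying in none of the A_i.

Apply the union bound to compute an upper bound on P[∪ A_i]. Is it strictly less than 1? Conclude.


Union bound: P[∪_{i=1}^{26} A_i] ≤ Σ_i P[A_i] ≤ 26·p = 26·(1/39) = 2/3.
Numerically: 2/3 ≈ 0.6667.
Is 2/3 < 1? YES.
Since P[∪ A_i] ≤ 2/3 < 1, the complement has P[∩ A_i^c] ≥ 1 − 2/3 = 1/3 > 0, so some outcome avoids every A_i.

26·p = 2/3 ≈ 0.6667; existence CERTIFIED by the union bound.


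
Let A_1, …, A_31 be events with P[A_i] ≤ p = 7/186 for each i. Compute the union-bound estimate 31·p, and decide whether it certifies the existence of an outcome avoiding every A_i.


Union bound: P[∪_{i=1}^{31} A_i] ≤ Σ_i P[A_i] ≤ 31·p = 31·(7/186) = 7/6.
Numerically: 7/6 ≈ 1.1666667.
Is 7/6 < 1? NO.
Since the bound 7/6 is ≥ 1, the union bound is uninformative here; it does NOT by itself certify existence.

31·p = 7/6 ≈ 1.1666667; existence NOT certified by the union bound.


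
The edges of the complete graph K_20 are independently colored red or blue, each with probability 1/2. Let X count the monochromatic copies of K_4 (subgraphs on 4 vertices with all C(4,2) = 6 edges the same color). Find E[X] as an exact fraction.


Let X = Σ_S X_S over the C(20, 4) = 4845 subsets S of size 4, where X_S = 1 if the K_4 on S is monochromatic.
For a fixed S, the K_4 on S has C(4, 2) = 6 edges. P[all 6 edges red] = (1/2)^6, and likewise for blue, so P[monochromatic] = 2·(1/2)^6 = 2^{1 − 6} = 1/32.
By linearity: E[X] = C(20, 4) · 2^{1 − 6} = 4845 · 1/32 = 4845/32.
Numerically: E[X] ≈ 151.4062.

E[X] = C(20,4)·2^(1−C(4,2)) = 4845/32 ≈ 151.4062.


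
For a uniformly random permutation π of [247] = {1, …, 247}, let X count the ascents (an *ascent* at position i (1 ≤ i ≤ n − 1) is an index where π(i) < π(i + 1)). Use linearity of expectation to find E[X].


Write X = Σ X_I over i = 1, …, 246, with X_I the indicator of one ascent.
There are 246 indicators.
For each fixed i, the pair (π(i), π(i+1)) is a uniformly random ordered pair of distinct values from {1, …, 247}; by symmetry P[π(i) < π(i+1)] = 1/2.
By linearity: E[X] = 246 · (1/2) = (247 − 1) · (1/2) = 123 ≈ 123.000000.

E[X] = 123 = 123.000000.


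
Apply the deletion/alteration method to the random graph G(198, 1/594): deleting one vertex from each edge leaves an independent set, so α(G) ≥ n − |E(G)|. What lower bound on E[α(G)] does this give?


E[|E(G)|] = C(198, 2)·p = 19503 · (1/594) = 197/6.
E[α(G)] ≥ n − E[|E(G)|] = 198 − 197/6 = 991/6.
Numerically: ≈ 165.16667.
(This is only a lower bound; the true E[α(G)] may be larger.)

E[α(G)] ≥ 991/6 ≈ 165.16667.


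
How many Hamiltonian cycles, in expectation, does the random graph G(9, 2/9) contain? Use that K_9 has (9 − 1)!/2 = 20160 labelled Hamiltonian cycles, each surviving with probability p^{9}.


K_9 has (9 − 1)!/2 = 20160 labelled Hamiltonian cycles.
For each such Hamiltonian cycle H, let X_H = 1 if all 9 edges of H are present in G. Then P[X_H = 1] = p^{9} = (2/9)^{9} = 512/387420489.
By linearity: E[X] = Σ_H E[X_H] = 20160 · p^{9} = 20160 · 512/387420489 = 1146880/43046721.
Numerically: E[X] ≈ 0.02664.

E[X] = 20160 · (2/9)^{9} = 1146880/43046721 ≈ 0.02664.


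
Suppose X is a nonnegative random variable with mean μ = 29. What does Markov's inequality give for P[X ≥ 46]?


μ = E[X] = 29, a = 46.
Markov: P[X ≥ 46] ≤ μ/a = (29)/46 = 29/46.
Numerically: ≈ 0.630.
(Since a = 46 > μ = 29.000, the bound 29/46 is < 1 and informative.)

P[X ≥ 46] ≤ 29/46 ≈ 0.630.


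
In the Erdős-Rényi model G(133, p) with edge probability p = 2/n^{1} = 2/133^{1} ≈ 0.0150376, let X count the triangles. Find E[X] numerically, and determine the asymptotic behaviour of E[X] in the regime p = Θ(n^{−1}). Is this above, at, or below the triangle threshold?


Number of potential triangles: C(133, 3) = 383306.
Each occurs with probability p³ ≈ (0.0150376)³ ≈ 3.40043959e-06.
By linearity: E[X] = C(133, 3)·p³ ≈ 383306 · 3.40043959e-06 ≈ 1.303409.
Here α = 1, so p = 2/n is exactly at the triangle threshold p ~ 1/n. Asymptotically E[X] → c³/6 = 2³/6 = 4/3 ≈ 1.333333, a bounded constant. In this regime the triangle count is asymptotically Poisson(c³/6).

E[X] ≈ 1.303409; in regime p = Θ(1/n^{1}) E[X] stays bounded (at the triangle threshold p ~ 1/n).


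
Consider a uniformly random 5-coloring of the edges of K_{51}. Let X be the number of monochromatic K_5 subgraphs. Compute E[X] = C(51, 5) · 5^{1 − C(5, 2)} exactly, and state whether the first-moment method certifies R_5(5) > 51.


E[X] = C(51, 5) · 5^{1 − 10} = 2349060 · 5^{−9} = 2349060/1953125.
As a reduced fraction: E[X] = 469812/390625 ≈ 1.20272.
Is E[X] < 1? NO.
Since E[X] ≥ 1, the first-moment bound is inconclusive at n = 51; it does NOT by itself certify R_5(5) > 51.

E[X] = 469812/390625 ≈ 1.20272; E[X] ≥ 1; first-moment method inconclusive here.


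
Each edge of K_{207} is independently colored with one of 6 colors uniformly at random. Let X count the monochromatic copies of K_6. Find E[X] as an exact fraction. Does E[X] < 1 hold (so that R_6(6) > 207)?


E[X] = C(207, 6) · 6^{1 − 15} = 101563230237 · 6^{−14} = 101563230237/78364164096.
As a reduced fraction: E[X] = 33854410079/26121388032 ≈ 1.296.
Is E[X] < 1? NO.
Since E[X] ≥ 1, the first-moment bound is inconclusive at n = 207; it does NOT by itself certify R_6(6) > 207.

E[X] = 33854410079/26121388032 ≈ 1.296; E[X] ≥ 1; first-moment method inconclusive here.


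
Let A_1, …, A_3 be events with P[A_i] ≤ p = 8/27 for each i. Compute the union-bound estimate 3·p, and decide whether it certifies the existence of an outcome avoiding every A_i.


Union bound: P[∪_{i=1}^{3} A_i] ≤ Σ_i P[A_i] ≤ 3·p = 3·(8/27) = 8/9.
Numerically: 8/9 ≈ 0.88889.
Is 8/9 < 1? YES.
Since P[∪ A_i] ≤ 8/9 < 1, the complement has P[∩ A_i^c] ≥ 1 − 8/9 = 1/9 > 0, so some outcome avoids every A_i.

3·p = 8/9 ≈ 0.88889; existence CERTIFIED by the union bound.


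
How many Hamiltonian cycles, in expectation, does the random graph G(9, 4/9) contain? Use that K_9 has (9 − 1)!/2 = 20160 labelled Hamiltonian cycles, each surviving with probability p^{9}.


K_9 has (9 − 1)!/2 = 20160 labelled Hamiltonian cycles.
For each such Hamiltonian cycle H, let X_H = 1 if all 9 edges of H are present in G. Then P[X_H = 1] = p^{9} = (4/9)^{9} = 262144/387420489.
By linearity: E[X] = Σ_H E[X_H] = 20160 · p^{9} = 20160 · 262144/387420489 = 587202560/43046721.
Numerically: E[X] ≈ 13.64.

E[X] = 20160 · (4/9)^{9} = 587202560/43046721 ≈ 13.64.


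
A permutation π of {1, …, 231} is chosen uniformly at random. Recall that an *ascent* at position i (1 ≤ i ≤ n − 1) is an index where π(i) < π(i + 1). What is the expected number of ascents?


Write X = Σ X_I over i = 1, …, 230, with X_I the indicator of one ascent.
There are 230 indicators.
For each fixed i, the pair (π(i), π(i+1)) is a uniformly random ordered pair of distinct values from {1, …, 231}; by symmetry P[π(i) < π(i+1)] = 1/2.
By linearity: E[X] = 230 · (1/2) = (231 − 1) · (1/2) = 115 ≈ 115.000000.

E[X] = 115 = 115.000000.


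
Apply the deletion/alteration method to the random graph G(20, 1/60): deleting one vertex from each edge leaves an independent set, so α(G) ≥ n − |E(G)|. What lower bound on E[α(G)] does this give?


E[|E(G)|] = C(20, 2)·p = 190 · (1/60) = 19/6.
E[α(G)] ≥ n − E[|E(G)|] = 20 − 19/6 = 101/6.
Numerically: ≈ 16.83333.
(This is only a lower bound; the true E[α(G)] may be larger.)

E[α(G)] ≥ 101/6 ≈ 16.83333.


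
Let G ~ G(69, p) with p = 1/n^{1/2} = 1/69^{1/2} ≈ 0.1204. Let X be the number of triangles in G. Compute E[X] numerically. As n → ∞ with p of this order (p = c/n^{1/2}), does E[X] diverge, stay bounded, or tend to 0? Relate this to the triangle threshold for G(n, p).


Number of potential triangles: C(69, 3) = 52394.
Each occurs with probability p³ ≈ (0.1204)³ ≈ 1.744723e-03.
By linearity: E[X] = C(69, 3)·p³ ≈ 52394 · 1.744723e-03 ≈ 91.4130.
Since α = 1/2 < 1, p = c/n^{1/2} ≫ 1/n is above the triangle threshold p ~ 1/n. Asymptotically E[X] ~ (c³/6)·n^{3(1−α)} = (1³/6)·n^{1.5} → ∞; triangles are abundant w.h.p.

E[X] ≈ 91.4130; in regime p = Θ(1/n^{1/2}) E[X] diverges (above the triangle threshold p ~ 1/n).


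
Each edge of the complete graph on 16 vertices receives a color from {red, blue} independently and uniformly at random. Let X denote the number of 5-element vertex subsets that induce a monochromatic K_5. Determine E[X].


Let X = Σ_S X_S over the C(16, 5) = 4368 subsets S of size 5, where X_S = 1 if the K_5 on S is monochromatic.
For a fixed S, the K_5 on S has C(5, 2) = 10 edges. P[all 10 edges red] = (1/2)^10, and likewise for blue, so P[monochromatic] = 2·(1/2)^10 = 2^{1 − 10} = 1/512.
Summing: E[X] = C(16, 5) · 2^{1 − 10} = 4368 · 1/512 = 273/32.
Numerically: E[X] ≈ 8.53125.

E[X] = C(16,5)·2^(1−C(5,2)) = 273/32 ≈ 8.53125.


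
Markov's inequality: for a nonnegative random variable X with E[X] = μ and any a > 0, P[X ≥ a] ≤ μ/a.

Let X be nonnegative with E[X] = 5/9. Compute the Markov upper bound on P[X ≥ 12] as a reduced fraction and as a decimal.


μ = E[X] = 5/9, a = 12.
Markov: P[X ≥ 12] ≤ μ/a = (5/9)/12 = 5/108.
Numerically: ≈ 0.04630.
(Since a = 12 > μ = 0.55556, the bound 5/108 is < 1 and informative.)

P[X ≥ 12] ≤ 5/108 ≈ 0.04630.


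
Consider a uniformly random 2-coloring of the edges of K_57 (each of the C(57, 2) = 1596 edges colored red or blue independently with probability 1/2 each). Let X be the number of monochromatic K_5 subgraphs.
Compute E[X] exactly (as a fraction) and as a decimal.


Let X = Σ_S X_S over the C(57, 5) = 4187106 subsets S of size 5, where X_S = 1 if the K_5 on S is monochromatic.
For a fixed S, the K_5 on S has C(5, 2) = 10 edges. P[all 10 edges red] = (1/2)^10, and likewise for blue, so P[monochromatic] = 2·(1/2)^10 = 2^{1 − 10} = 1/512.
By linearity of expectation: E[X] = C(57, 5) · 2^{1 − 10} = 4187106 · 1/512 = 2093553/256.
Numerically: E[X] ≈ 8177.94141.

E[X] = C(57,5)·2^(1−C(5,2)) = 2093553/256 ≈ 8177.94141.


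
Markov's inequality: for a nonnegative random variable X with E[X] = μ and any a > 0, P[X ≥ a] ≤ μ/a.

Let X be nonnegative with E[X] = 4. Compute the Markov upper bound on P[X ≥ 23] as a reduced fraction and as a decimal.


μ = E[X] = 4, a = 23.
Markov: P[X ≥ 23] ≤ μ/a = (4)/23 = 4/23.
Numerically: ≈ 0.174.
(Since a = 23 > μ = 4.000, the bound 4/23 is < 1 and informative.)

P[X ≥ 23] ≤ 4/23 ≈ 0.174.


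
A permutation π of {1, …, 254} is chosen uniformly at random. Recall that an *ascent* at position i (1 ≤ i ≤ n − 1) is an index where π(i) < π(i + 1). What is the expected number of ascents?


Write X = Σ X_I over i = 1, …, 253, with X_I the indicator of one ascent.
There are 253 indicators.
For each fixed i, the pair (π(i), π(i+1)) is a uniformly random ordered pair of distinct values from {1, …, 254}; by symmetry P[π(i) < π(i+1)] = 1/2.
By linearity: E[X] = 253 · (1/2) = (254 − 1) · (1/2) = 253/2 ≈ 126.5000.

E[X] = 253/2 = 126.5000.


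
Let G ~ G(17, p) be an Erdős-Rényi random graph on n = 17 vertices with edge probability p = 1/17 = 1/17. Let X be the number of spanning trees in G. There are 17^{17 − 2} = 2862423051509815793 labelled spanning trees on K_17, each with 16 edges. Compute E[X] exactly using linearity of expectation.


K_17 has 17^{17 − 2} = 2862423051509815793 labelled spanning trees.
For each such spanning tree H, let X_H = 1 if all 16 edges of H are present in G. Then P[X_H = 1] = p^{16} = (1/17)^{16} = 1/48661191875666868481.
Summing the indicators: E[X] = Σ_H E[X_H] = 2862423051509815793 · p^{16} = 2862423051509815793 · 1/48661191875666868481 = 1/17.
Numerically: E[X] ≈ 0.05882.

E[X] = 2862423051509815793 · (1/17)^{16} = 1/17 ≈ 0.05882.


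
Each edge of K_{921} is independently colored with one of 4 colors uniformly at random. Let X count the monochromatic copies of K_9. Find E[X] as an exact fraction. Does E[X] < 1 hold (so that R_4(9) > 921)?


E[X] = C(921, 9) · 4^{1 − 36} = 1263413444025789313455 · 4^{−35} = 1263413444025789313455/1180591620717411303424.
As a reduced fraction: E[X] = 1263413444025789313455/1180591620717411303424 ≈ 1.070153.
Is E[X] < 1? NO.
Since E[X] ≥ 1, the first-moment bound is inconclusive at n = 921; it does NOT by itself certify R_4(9) > 921.

E[X] = 1263413444025789313455/1180591620717411303424 ≈ 1.070153; E[X] ≥ 1; first-moment method inconclusive here.


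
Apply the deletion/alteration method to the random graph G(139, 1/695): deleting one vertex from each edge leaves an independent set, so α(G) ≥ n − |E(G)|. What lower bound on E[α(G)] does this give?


E[|E(G)|] = C(139, 2)·p = 9591 · (1/695) = 69/5.
E[α(G)] ≥ n − E[|E(G)|] = 139 − 69/5 = 626/5.
Numerically: ≈ 125.200.
(This is only a lower bound; the true E[α(G)] may be larger.)

E[α(G)] ≥ 626/5 ≈ 125.200.


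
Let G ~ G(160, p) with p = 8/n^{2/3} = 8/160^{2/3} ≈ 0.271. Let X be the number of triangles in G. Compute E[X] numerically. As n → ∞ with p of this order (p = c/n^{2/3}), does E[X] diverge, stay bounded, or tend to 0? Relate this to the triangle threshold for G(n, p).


Number of potential triangles: C(160, 3) = 669920.
Each occurs with probability p³ ≈ (0.271)³ ≈ 2.00000e-02.
By linearity: E[X] = C(160, 3)·p³ ≈ 669920 · 2.00000e-02 ≈ 13398.400.
Since α = 2/3 < 1, p = c/n^{2/3} ≫ 1/n is above the triangle threshold p ~ 1/n. Asymptotically E[X] ~ (c³/6)·n^{3(1−α)} = (8³/6)·n^{1} → ∞; triangles are abundant w.h.p.

E[X] ≈ 13398.400; in regime p = Θ(1/n^{2/3}) E[X] diverges (above the triangle threshold p ~ 1/n).


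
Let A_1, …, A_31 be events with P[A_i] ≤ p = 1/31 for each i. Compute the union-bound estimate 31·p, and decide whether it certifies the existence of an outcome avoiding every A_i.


Union bound: P[∪_{i=1}^{31} A_i] ≤ Σ_i P[A_i] ≤ 31·p = 31·(1/31) = 1.
Numerically: 1 ≈ 1.00000.
Is 1 < 1? NO.
Since the bound 1 is ≥ 1, the union bound is uninformative here; it does NOT by itself certify existence.

31·p = 1 ≈ 1.00000; existence NOT certified by the union bound.


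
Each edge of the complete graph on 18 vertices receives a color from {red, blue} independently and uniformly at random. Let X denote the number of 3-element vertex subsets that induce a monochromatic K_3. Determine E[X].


Let X = Σ_S X_S over the C(18, 3) = 816 subsets S of size 3, where X_S = 1 if the K_3 on S is monochromatic.
For a fixed S, the K_3 on S has C(3, 2) = 3 edges. P[all 3 edges red] = (1/2)^3, and likewise for blue, so P[monochromatic] = 2·(1/2)^3 = 2^{1 − 3} = 1/4.
Summing: E[X] = C(18, 3) · 2^{1 − 3} = 816 · 1/4 = 204.
Numerically: E[X] ≈ 204.000.

E[X] = C(18,3)·2^(1−C(3,2)) = 204 ≈ 204.000.


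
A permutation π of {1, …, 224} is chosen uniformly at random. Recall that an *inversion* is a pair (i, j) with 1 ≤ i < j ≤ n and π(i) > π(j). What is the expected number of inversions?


Write X = Σ X_I over the C(224, 2) = 24976 pairs i < j, with X_I the indicator of one inversion.
There are 24976 indicators.
For each fixed pair i < j, the values π(i) and π(j) are two distinct elements of {1, …, 224} in uniformly random order; by symmetry P[π(i) > π(j)] = 1/2.
By linearity: E[X] = 24976 · (1/2) = C(224, 2) · (1/2) = 24976/2 = 12488 ≈ 12488.000.

E[X] = 12488 = 12488.000.


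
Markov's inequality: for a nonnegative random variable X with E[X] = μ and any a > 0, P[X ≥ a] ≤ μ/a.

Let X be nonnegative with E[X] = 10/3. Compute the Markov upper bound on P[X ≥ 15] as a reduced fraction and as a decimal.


μ = E[X] = 10/3, a = 15.
Markov: P[X ≥ 15] ≤ μ/a = (10/3)/15 = 2/9.
Numerically: ≈ 0.2222.
(Since a = 15 > μ = 3.3333, the bound 2/9 is < 1 and informative.)

P[X ≥ 15] ≤ 2/9 ≈ 0.2222.


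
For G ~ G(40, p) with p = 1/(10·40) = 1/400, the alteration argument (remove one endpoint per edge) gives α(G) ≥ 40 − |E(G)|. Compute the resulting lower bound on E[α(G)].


E[|E(G)|] = C(40, 2)·p = 780 · (1/400) = 39/20.
E[α(G)] ≥ n − E[|E(G)|] = 40 − 39/20 = 761/20.
Numerically: ≈ 38.050.
(This is only a lower bound; the true E[α(G)] may be larger.)

E[α(G)] ≥ 761/20 ≈ 38.050.


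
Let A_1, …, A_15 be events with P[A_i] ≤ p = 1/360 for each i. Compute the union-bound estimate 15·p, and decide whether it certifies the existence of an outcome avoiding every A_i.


Union bound: P[∪_{i=1}^{15} A_i] ≤ Σ_i P[A_i] ≤ 15·p = 15·(1/360) = 1/24.
Numerically: 1/24 ≈ 0.04167.
Is 1/24 < 1? YES.
Since P[∪ A_i] ≤ 1/24 < 1, the complement has P[∩ A_i^c] ≥ 1 − 1/24 = 23/24 > 0, so some outcome avoids every A_i.

15·p = 1/24 ≈ 0.04167; existence CERTIFIED by the union bound.


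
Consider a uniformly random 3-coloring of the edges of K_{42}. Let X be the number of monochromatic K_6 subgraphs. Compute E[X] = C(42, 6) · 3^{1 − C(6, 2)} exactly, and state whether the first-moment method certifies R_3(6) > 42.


E[X] = C(42, 6) · 3^{1 − 15} = 5245786 · 3^{−14} = 5245786/4782969.
As a reduced fraction: E[X] = 5245786/4782969 ≈ 1.097.
Is E[X] < 1? NO.
Since E[X] ≥ 1, the first-moment bound is inconclusive at n = 42; it does NOT by itself certify R_3(6) > 42.

E[X] = 5245786/4782969 ≈ 1.097; E[X] ≥ 1; first-moment method inconclusive here.


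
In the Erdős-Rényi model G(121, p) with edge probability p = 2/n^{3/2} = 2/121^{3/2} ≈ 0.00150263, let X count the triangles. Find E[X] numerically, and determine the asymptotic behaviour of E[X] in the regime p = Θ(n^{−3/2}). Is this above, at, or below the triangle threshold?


Number of potential triangles: C(121, 3) = 287980.
Each occurs with probability p³ ≈ (0.00150263)³ ≈ 3.39278095e-09.
By linearity: E[X] = C(121, 3)·p³ ≈ 287980 · 3.39278095e-09 ≈ 0.000977.
Since α = 3/2 > 1, p = c/n^{3/2} = o(1/n) is below the triangle threshold p ~ 1/n. Asymptotically E[X] ~ (c³/6)·n^{3(1−α)} = (2³/6)·n^{-1.5} → 0, so by Markov's inequality G has no triangles w.h.p.

E[X] ≈ 0.000977; in regime p = Θ(1/n^{3/2}) E[X] tends to 0 (below the triangle threshold p ~ 1/n).


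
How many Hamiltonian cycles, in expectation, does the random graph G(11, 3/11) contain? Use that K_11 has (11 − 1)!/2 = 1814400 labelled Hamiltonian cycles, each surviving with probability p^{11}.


K_11 has (11 − 1)!/2 = 1814400 labelled Hamiltonian cycles.
For each such Hamiltonian cycle H, let X_H = 1 if all 11 edges of H are present in G. Then P[X_H = 1] = p^{11} = (3/11)^{11} = 177147/285311670611.
By linearity of expectation: E[X] = Σ_H E[X_H] = 1814400 · p^{11} = 1814400 · 177147/285311670611 = 321415516800/285311670611.
Numerically: E[X] ≈ 1.13.

E[X] = 1814400 · (3/11)^{11} = 321415516800/285311670611 ≈ 1.13.


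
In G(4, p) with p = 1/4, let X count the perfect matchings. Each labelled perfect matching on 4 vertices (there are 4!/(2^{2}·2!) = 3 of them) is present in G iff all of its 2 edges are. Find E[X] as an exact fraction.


K_4 has 4!/(2^{2}·2!) = 3 labelled perfect matchings.
For each such perfect matching H, let X_H = 1 if all 2 edges of H are present in G. Then P[X_H = 1] = p^{2} = (1/4)^{2} = 1/16.
By linearity of expectation: E[X] = Σ_H E[X_H] = 3 · p^{2} = 3 · 1/16 = 3/16.
Numerically: E[X] ≈ 0.1875.

E[X] = 3 · (1/4)^{2} = 3/16 ≈ 0.1875.


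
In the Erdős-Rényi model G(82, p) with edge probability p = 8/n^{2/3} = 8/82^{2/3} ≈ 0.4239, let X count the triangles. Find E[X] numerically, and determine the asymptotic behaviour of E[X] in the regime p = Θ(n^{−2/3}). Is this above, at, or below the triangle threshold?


Number of potential triangles: C(82, 3) = 88560.
Each occurs with probability p³ ≈ (0.4239)³ ≈ 7.614515e-02.
By linearity: E[X] = C(82, 3)·p³ ≈ 88560 · 7.614515e-02 ≈ 6743.4146.
Since α = 2/3 < 1, p = c/n^{2/3} ≫ 1/n is above the triangle threshold p ~ 1/n. Asymptotically E[X] ~ (c³/6)·n^{3(1−α)} = (8³/6)·n^{1} → ∞; triangles are abundant w.h.p.

E[X] ≈ 6743.4146; in regime p = Θ(1/n^{2/3}) E[X] diverges (above the triangle threshold p ~ 1/n).


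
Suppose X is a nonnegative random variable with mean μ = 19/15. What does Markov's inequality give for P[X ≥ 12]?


μ = E[X] = 19/15, a = 12.
Markov: P[X ≥ 12] ≤ μ/a = (19/15)/12 = 19/180.
Numerically: ≈ 0.106.
(Since a = 12 > μ = 1.267, the bound 19/180 is < 1 and informative.)

P[X ≥ 12] ≤ 19/180 ≈ 0.106.


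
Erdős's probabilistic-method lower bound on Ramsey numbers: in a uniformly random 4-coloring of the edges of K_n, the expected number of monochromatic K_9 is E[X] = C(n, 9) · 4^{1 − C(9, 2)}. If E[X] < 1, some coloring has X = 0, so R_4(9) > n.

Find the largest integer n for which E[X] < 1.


We need C(n, 9) · 4^{1 − 36} < 1, i.e. C(n, 9) < 4^{36 − 1} = 1180591620717411303424.
Check values of n near the boundary:
  n = 910: C(910, 9) = 1133378248346922788210; 1133378248346922788210 < 1180591620717411303424? YES
  n = 911: C(911, 9) = 1144686900492291197405; 1144686900492291197405 < 1180591620717411303424? YES
  n = 912: C(912, 9) = 1156095740032081475120; 1156095740032081475120 < 1180591620717411303424? YES
  n = 913: C(913, 9) = 1167605542753639808390; 1167605542753639808390 < 1180591620717411303424? YES
  n = 914: C(914, 9) = 1179217089587653905932; 1179217089587653905932 < 1180591620717411303424? YES
  n = 915: C(915, 9) = 1190931166636537885130; 1190931166636537885130 < 1180591620717411303424? NO
The largest n with C(n, 9) < 1180591620717411303424 is n = 914 (where E[X] = 294804272396913476483/295147905179352825856 ≈ 0.999). Hence R_4(9) > 914, i.e. R_4(9) ≥ 915.

Largest n = 914; hence R_4(9) > 914.


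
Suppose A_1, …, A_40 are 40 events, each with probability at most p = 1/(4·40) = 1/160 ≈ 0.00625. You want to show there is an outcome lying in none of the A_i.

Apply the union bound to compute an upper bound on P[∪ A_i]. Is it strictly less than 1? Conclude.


Union bound: P[∪_{i=1}^{40} A_i] ≤ Σ_i P[A_i] ≤ 40·p = 40·(1/160) = 1/4.
Numerically: 1/4 ≈ 0.25000.
Is 1/4 < 1? YES.
Since P[∪ A_i] ≤ 1/4 < 1, the complement has P[∩ A_i^c] ≥ 1 − 1/4 = 3/4 > 0, so some outcome avoids every A_i.

40·p = 1/4 ≈ 0.25000; existence CERTIFIED by the union bound.


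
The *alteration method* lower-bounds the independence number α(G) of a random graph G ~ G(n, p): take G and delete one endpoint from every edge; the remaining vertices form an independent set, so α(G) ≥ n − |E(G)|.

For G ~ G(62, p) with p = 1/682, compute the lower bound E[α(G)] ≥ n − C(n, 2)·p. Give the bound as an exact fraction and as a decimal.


E[|E(G)|] = C(62, 2)·p = 1891 · (1/682) = 61/22.
E[α(G)] ≥ n − E[|E(G)|] = 62 − 61/22 = 1303/22.
Numerically: ≈ 59.22727.
(This is only a lower bound; the true E[α(G)] may be larger.)

E[α(G)] ≥ 1303/22 ≈ 59.22727.


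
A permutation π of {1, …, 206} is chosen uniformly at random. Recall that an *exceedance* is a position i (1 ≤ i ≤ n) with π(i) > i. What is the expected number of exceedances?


Write X = Σ_{i=1}^{206} X_i, where X_i = 1_{π(i) > i}.
For each fixed i, π(i) is uniform over {1, …, 206} (marginal of a uniform permutation), so P[π(i) > i] = (n − i)/n. Summing: Σ_{i=1}^{206} (n − i)/n = (0 + 1 + … + 205)/206 = 206(206 − 1)/(2·206) = (206 − 1)/2.
Hence E[X] = Σ_{i=1}^{206} (206 − i)/206 = 205/2 ≈ 102.5000.

E[X] = 205/2 = 102.5000.


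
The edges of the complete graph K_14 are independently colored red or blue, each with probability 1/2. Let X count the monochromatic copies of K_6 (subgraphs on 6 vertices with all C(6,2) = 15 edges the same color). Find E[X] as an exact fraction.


Let X = Σ_S X_S over the C(14, 6) = 3003 subsets S of size 6, where X_S = 1 if the K_6 on S is monochromatic.
For a fixed S, the K_6 on S has C(6, 2) = 15 edges. P[all 15 edges red] = (1/2)^15, and likewise for blue, so P[monochromatic] = 2·(1/2)^15 = 2^{1 − 15} = 1/16384.
By linearity of expectation: E[X] = C(14, 6) · 2^{1 − 15} = 3003 · 1/16384 = 3003/16384.
Numerically: E[X] ≈ 0.183289.

E[X] = C(14,6)·2^(1−C(6,2)) = 3003/16384 ≈ 0.183289.
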